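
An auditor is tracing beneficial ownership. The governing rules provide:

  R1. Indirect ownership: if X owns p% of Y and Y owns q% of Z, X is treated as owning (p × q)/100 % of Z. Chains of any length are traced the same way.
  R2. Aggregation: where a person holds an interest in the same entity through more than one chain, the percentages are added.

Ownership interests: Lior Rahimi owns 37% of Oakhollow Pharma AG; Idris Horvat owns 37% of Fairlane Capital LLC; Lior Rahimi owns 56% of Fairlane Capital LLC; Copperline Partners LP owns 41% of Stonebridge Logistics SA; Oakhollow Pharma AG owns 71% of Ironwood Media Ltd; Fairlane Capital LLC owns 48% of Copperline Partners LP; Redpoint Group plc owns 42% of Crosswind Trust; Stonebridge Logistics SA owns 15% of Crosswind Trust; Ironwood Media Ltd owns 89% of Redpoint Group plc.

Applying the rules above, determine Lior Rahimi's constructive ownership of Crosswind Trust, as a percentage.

11.472846%

Chain via Fairlane Capital LLC → Copperline Partners LP → Stonebridge Logistics SA (R1): 56% × 48% × 41% × 15% = 1.65312% of Crosswind Trust.
Chain via Oakhollow Pharma AG → Ironwood Media Ltd → Redpoint Group plc (R1): 37% × 71% × 89% × 42% = 9.819726% of Crosswind Trust.
Aggregating (R2): 1.65312% + 9.819726% = 11.472846%.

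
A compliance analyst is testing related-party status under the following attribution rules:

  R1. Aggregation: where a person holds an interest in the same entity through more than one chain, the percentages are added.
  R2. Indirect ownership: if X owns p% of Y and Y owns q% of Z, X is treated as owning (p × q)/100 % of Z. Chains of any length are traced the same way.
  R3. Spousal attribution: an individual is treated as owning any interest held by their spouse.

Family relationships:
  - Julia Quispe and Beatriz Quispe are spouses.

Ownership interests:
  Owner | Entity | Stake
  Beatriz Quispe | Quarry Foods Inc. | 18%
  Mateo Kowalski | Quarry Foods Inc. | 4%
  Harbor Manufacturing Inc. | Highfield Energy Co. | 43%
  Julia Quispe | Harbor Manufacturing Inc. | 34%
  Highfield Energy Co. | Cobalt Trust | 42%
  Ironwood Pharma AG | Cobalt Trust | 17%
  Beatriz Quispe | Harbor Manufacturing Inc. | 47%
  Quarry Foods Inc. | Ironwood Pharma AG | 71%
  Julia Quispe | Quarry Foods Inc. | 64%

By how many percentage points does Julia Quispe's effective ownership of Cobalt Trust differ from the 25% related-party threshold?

By spousal attribution (R3), Julia Quispe is treated as also owning Beatriz Quispe's interest in Quarry Foods Inc, giving 64% + 18% = 82%.
By spousal attribution (R3), Julia Quispe is treated as also owning Beatriz Quispe's interest in Harbor Manufacturing Inc, giving 34% + 47% = 81%.
Chain via Quarry Foods Inc. → Ironwood Pharma AG (R2): 82% × 71% × 17% = 9.8974% of Cobalt Trust.
Chain via Harbor Manufacturing Inc. → Highfield Energy Co. (R2): 81% × 43% × 42% = 14.6286% of Cobalt Trust.
Aggregating (R1): 9.8974% + 14.6286% = 24.526%.
24.526% falls short of the 25% threshold by 0.474 percentage points.

0.474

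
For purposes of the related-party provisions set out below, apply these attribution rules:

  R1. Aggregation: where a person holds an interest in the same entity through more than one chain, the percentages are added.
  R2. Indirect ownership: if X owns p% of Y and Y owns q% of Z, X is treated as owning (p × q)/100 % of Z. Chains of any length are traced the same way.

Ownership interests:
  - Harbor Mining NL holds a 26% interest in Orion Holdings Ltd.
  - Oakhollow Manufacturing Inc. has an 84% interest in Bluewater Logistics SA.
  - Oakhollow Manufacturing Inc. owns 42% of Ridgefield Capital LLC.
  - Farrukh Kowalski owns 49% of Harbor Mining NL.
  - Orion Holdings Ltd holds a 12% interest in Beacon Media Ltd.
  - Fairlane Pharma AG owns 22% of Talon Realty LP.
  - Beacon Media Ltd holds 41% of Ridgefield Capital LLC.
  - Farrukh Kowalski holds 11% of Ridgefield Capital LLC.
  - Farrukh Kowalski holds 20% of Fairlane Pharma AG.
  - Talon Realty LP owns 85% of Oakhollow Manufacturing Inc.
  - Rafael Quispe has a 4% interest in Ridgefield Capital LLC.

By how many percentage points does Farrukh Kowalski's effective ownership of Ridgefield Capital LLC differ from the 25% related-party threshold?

11.802392

Chain via Harbor Mining NL → Orion Holdings Ltd → Beacon Media Ltd (R2): 49% × 26% × 12% × 41% = 0.626808% of Ridgefield Capital LLC.
Chain via Fairlane Pharma AG → Talon Realty LP → Oakhollow Manufacturing Inc. (R2): 20% × 22% × 85% × 42% = 1.5708% of Ridgefield Capital LLC.
Direct interest in Ridgefield Capital LLC: 11%.
Aggregating (R1): 0.626808% + 1.5708% + 11% = 13.197608%.
13.197608% falls short of the 25% threshold by 11.802392 percentage points.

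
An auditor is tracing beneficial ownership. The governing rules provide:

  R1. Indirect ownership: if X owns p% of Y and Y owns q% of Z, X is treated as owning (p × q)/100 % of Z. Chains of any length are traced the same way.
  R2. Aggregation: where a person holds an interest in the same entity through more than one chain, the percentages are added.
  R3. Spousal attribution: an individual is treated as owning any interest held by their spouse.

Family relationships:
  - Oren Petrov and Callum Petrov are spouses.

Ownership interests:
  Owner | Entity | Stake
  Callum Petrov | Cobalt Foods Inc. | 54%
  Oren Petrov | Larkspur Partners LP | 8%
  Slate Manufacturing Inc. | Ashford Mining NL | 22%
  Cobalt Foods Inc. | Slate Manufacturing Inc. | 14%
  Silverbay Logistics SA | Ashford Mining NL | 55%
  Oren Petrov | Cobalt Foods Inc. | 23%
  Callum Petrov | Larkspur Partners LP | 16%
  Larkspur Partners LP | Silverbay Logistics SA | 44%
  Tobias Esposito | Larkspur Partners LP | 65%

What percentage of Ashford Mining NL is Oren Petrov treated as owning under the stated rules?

8.1796%

By spousal attribution (R3), Oren Petrov is treated as also owning Callum Petrov's interest in Cobalt Foods Inc, giving 23% + 54% = 77%.
By spousal attribution (R3), Oren Petrov is treated as also owning Callum Petrov's interest in Larkspur Partners LP, giving 8% + 16% = 24%.
Chain via Cobalt Foods Inc. → Slate Manufacturing Inc. (R1): 77% × 14% × 22% = 2.3716% of Ashford Mining NL.
Chain via Larkspur Partners LP → Silverbay Logistics SA (R1): 24% × 44% × 55% = 5.808% of Ashford Mining NL.
Aggregating (R2): 2.3716% + 5.808% = 8.1796%.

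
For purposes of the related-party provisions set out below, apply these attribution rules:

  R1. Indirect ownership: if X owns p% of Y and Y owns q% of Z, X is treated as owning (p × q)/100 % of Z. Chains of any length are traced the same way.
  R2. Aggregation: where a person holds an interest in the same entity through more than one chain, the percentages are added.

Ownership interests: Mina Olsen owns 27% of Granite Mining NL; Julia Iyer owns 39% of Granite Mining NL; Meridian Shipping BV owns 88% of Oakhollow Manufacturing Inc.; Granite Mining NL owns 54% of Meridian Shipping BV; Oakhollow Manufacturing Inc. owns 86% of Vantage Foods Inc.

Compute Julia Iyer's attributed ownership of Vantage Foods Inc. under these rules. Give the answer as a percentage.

Chain via Granite Mining NL → Meridian Shipping BV → Oakhollow Manufacturing Inc. (R1): 39% × 54% × 88% × 86% = 15.938208% of Vantage Foods Inc.

15.938208%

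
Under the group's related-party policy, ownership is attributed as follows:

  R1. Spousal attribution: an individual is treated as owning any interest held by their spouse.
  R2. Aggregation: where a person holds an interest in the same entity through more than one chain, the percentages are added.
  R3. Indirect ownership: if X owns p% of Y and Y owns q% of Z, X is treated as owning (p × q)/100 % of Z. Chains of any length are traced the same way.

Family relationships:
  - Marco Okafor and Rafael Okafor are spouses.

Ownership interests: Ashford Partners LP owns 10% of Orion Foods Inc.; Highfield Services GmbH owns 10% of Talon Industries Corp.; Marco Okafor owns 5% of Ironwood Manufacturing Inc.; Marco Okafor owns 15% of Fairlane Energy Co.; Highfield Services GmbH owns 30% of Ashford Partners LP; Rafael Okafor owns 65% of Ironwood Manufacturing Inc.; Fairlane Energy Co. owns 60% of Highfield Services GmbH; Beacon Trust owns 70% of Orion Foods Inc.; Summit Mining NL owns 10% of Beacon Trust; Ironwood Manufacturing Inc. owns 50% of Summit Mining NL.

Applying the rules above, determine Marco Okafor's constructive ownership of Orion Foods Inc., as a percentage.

2.72%

By spousal attribution (R1), Marco Okafor is treated as also owning Rafael Okafor's interest in Ironwood Manufacturing Inc, giving 5% + 65% = 70%.
Chain via Fairlane Energy Co. → Highfield Services GmbH → Ashford Partners LP (R3): 15% × 60% × 30% × 10% = 0.27% of Orion Foods Inc.
Chain via Ironwood Manufacturing Inc. → Summit Mining NL → Beacon Trust (R3): 70% × 50% × 10% × 70% = 2.45% of Orion Foods Inc.
Aggregating (R2): 0.27% + 2.45% = 2.72%.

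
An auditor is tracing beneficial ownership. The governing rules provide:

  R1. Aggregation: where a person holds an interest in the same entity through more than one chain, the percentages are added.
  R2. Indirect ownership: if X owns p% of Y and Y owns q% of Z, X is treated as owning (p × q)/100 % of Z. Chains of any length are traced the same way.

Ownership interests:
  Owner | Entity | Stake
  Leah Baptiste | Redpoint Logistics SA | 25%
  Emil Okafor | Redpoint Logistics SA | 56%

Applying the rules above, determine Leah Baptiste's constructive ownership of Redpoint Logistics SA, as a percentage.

25%

Direct interest in Redpoint Logistics SA: 25%.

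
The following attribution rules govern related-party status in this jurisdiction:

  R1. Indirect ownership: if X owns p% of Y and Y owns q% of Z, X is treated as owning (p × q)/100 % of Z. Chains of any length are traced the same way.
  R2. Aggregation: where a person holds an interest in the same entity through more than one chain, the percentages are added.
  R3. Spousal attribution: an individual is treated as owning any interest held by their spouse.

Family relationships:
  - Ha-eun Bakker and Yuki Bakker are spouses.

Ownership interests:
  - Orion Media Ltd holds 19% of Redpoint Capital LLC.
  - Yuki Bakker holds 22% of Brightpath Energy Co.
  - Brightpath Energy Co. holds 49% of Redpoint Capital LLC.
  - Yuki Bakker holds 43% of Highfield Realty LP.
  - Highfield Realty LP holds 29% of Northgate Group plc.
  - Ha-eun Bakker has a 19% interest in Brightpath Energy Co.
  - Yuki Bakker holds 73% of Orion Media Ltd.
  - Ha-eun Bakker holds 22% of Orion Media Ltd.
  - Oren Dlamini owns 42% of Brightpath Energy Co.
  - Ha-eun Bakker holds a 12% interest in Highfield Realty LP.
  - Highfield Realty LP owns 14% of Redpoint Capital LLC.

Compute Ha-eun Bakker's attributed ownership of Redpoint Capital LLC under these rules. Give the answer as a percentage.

45.84%

By spousal attribution (R3), Ha-eun Bakker is treated as also owning Yuki Bakker's interest in Brightpath Energy Co, giving 19% + 22% = 41%.
By spousal attribution (R3), Ha-eun Bakker is treated as also owning Yuki Bakker's interest in Orion Media Ltd, giving 22% + 73% = 95%.
By spousal attribution (R3), Ha-eun Bakker is treated as also owning Yuki Bakker's interest in Highfield Realty LP, giving 12% + 43% = 55%.
Chain via Brightpath Energy Co. (R1): 41% × 49% = 20.09% of Redpoint Capital LLC.
Chain via Orion Media Ltd (R1): 95% × 19% = 18.05% of Redpoint Capital LLC.
Chain via Highfield Realty LP (R1): 55% × 14% = 7.7% of Redpoint Capital LLC.
Aggregating (R2): 20.09% + 18.05% + 7.7% = 45.84%.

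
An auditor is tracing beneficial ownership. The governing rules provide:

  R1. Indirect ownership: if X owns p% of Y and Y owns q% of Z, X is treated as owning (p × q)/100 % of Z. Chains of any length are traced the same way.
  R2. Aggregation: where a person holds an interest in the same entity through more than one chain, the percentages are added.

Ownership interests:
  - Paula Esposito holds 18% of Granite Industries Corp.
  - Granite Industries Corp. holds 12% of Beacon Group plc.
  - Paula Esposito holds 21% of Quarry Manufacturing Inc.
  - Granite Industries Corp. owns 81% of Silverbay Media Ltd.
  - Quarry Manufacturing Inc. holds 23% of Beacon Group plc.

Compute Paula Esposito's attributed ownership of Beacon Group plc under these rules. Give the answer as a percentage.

6.99%

Chain via Quarry Manufacturing Inc. (R1): 21% × 23% = 4.83% of Beacon Group plc.
Chain via Granite Industries Corp. (R1): 18% × 12% = 2.16% of Beacon Group plc.
Aggregating (R2): 4.83% + 2.16% = 6.99%.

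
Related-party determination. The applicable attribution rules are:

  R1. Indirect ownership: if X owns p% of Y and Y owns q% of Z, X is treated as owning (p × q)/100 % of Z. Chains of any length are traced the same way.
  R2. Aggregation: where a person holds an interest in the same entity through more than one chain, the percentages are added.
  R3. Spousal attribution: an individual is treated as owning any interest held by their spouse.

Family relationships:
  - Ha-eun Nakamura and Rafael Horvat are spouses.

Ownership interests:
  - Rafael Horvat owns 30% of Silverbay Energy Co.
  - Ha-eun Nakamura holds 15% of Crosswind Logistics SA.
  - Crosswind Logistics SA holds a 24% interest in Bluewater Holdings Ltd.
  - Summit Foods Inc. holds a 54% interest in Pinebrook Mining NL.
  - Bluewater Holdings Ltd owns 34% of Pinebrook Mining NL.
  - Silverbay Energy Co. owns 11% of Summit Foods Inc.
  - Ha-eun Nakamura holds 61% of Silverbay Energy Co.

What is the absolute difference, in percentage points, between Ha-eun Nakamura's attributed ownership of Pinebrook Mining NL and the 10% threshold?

By spousal attribution (R3), Ha-eun Nakamura is treated as also owning Rafael Horvat's interest in Silverbay Energy Co, giving 61% + 30% = 91%.
Chain via Crosswind Logistics SA → Bluewater Holdings Ltd (R1): 15% × 24% × 34% = 1.224% of Pinebrook Mining NL.
Chain via Silverbay Energy Co. → Summit Foods Inc. (R1): 91% × 11% × 54% = 5.4054% of Pinebrook Mining NL.
Aggregating (R2): 1.224% + 5.4054% = 6.6294%.
6.6294% falls short of the 10% threshold by 3.3706 percentage points.

3.3706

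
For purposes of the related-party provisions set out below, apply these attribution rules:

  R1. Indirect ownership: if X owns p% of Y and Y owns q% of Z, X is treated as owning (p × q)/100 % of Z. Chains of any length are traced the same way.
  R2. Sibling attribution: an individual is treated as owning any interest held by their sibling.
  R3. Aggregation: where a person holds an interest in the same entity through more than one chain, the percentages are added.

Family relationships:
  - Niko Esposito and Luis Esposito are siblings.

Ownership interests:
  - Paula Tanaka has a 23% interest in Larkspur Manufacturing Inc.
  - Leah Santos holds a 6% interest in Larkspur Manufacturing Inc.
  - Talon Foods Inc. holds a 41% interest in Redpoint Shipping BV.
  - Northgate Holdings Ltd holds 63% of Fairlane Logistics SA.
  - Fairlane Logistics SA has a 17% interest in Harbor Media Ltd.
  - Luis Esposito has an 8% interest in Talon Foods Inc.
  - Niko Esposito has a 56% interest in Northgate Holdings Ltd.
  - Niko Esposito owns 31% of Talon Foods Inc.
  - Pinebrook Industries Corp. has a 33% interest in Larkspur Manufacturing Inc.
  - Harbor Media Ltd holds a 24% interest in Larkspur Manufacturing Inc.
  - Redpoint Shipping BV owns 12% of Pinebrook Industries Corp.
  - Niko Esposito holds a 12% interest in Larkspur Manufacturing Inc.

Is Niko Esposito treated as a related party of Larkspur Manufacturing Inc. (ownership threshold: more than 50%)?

By sibling attribution (R2), Niko Esposito is treated as also owning Luis Esposito's interest in Talon Foods Inc, giving 31% + 8% = 39%.
Chain via Northgate Holdings Ltd → Fairlane Logistics SA → Harbor Media Ltd (R1): 56% × 63% × 17% × 24% = 1.439424% of Larkspur Manufacturing Inc.
Chain via Talon Foods Inc. → Redpoint Shipping BV → Pinebrook Industries Corp. (R1): 39% × 41% × 12% × 33% = 0.633204% of Larkspur Manufacturing Inc.
Direct interest in Larkspur Manufacturing Inc: 12%.
Aggregating (R3): 1.439424% + 0.633204% + 12% = 14.072628%.
14.072628% does not exceed the 50% threshold, so Niko is not a related party to Larkspur Manufacturing Inc.

No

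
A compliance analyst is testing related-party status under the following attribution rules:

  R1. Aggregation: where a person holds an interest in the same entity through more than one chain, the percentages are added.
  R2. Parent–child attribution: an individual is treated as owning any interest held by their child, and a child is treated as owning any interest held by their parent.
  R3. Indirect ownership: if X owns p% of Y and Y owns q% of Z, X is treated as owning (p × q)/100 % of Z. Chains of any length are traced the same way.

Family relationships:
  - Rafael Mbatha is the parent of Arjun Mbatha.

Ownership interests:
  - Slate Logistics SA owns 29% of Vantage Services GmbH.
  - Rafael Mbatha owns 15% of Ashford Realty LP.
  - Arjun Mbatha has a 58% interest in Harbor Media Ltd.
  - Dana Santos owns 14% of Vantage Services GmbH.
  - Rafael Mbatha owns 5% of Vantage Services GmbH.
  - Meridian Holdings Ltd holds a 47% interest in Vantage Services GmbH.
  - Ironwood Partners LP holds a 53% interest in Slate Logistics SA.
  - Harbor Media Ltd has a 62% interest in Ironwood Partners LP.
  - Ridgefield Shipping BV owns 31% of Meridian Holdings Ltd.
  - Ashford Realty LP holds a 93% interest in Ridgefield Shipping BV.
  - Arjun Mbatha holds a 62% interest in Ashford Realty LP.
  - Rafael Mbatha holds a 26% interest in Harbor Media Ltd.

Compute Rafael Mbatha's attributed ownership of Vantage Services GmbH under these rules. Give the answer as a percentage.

By parent–child attribution (R2), Rafael Mbatha is treated as also owning Arjun Mbatha's interest in Ashford Realty LP, giving 15% + 62% = 77%.
By parent–child attribution (R2), Rafael Mbatha is treated as also owning Arjun Mbatha's interest in Harbor Media Ltd, giving 26% + 58% = 84%.
Chain via Ashford Realty LP → Ridgefield Shipping BV → Meridian Holdings Ltd (R3): 77% × 93% × 31% × 47% = 10.433577% of Vantage Services GmbH.
Chain via Harbor Media Ltd → Ironwood Partners LP → Slate Logistics SA (R3): 84% × 62% × 53% × 29% = 8.004696% of Vantage Services GmbH.
Direct interest in Vantage Services GmbH: 5%.
Aggregating (R1): 10.433577% + 8.004696% + 5% = 23.438273%.

23.438273%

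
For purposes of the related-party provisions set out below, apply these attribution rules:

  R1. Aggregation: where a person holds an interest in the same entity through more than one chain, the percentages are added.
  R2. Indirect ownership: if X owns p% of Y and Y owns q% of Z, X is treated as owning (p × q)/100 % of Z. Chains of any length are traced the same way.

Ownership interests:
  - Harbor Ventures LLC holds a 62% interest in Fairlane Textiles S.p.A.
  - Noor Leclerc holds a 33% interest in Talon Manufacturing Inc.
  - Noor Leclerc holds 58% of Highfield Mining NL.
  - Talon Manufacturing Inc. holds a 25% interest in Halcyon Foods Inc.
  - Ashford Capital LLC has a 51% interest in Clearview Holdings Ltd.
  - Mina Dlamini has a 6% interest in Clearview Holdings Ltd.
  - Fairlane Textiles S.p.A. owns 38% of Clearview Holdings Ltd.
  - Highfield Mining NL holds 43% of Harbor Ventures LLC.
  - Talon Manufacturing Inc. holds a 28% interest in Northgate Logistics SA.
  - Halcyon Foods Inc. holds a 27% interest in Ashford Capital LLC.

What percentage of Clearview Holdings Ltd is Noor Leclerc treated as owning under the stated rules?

Chain via Talon Manufacturing Inc. → Halcyon Foods Inc. → Ashford Capital LLC (R2): 33% × 25% × 27% × 51% = 1.136025% of Clearview Holdings Ltd.
Chain via Highfield Mining NL → Harbor Ventures LLC → Fairlane Textiles S.p.A. (R2): 58% × 43% × 62% × 38% = 5.875864% of Clearview Holdings Ltd.
Aggregating (R1): 1.136025% + 5.875864% = 7.011889%.

7.011889%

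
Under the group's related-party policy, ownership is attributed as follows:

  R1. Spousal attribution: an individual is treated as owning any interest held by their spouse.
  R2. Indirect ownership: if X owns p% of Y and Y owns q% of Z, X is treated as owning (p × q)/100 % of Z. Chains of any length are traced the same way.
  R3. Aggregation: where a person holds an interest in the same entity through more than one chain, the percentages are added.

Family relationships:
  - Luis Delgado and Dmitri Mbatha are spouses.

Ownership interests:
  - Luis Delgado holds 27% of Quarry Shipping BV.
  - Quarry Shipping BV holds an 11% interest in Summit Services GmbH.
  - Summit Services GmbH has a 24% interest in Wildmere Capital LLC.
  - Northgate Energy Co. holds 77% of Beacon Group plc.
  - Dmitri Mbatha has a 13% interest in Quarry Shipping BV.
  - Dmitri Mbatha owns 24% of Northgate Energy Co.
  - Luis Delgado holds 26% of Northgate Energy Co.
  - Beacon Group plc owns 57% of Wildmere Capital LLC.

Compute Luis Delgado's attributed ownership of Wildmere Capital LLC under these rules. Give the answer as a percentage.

By spousal attribution (R1), Luis Delgado is treated as also owning Dmitri Mbatha's interest in Northgate Energy Co, giving 26% + 24% = 50%.
By spousal attribution (R1), Luis Delgado is treated as also owning Dmitri Mbatha's interest in Quarry Shipping BV, giving 27% + 13% = 40%.
Chain via Northgate Energy Co. → Beacon Group plc (R2): 50% × 77% × 57% = 21.945% of Wildmere Capital LLC.
Chain via Quarry Shipping BV → Summit Services GmbH (R2): 40% × 11% × 24% = 1.056% of Wildmere Capital LLC.
Aggregating (R3): 21.945% + 1.056% = 23.001%.

23.001%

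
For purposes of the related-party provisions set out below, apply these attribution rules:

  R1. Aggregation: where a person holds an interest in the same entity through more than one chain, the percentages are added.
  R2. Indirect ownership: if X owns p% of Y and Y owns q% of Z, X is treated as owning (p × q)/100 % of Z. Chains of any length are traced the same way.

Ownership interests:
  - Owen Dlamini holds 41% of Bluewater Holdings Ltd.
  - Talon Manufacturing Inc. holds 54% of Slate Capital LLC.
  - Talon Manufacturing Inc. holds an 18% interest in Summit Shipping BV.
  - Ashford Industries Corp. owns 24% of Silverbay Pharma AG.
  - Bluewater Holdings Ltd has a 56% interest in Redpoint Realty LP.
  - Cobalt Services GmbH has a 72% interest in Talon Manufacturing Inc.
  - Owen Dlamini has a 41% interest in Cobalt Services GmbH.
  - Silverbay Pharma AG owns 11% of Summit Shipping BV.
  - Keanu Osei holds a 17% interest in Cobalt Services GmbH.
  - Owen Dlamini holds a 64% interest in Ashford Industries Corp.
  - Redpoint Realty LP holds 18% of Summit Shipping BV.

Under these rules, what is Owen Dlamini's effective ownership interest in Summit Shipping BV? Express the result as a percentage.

Chain via Ashford Industries Corp. → Silverbay Pharma AG (R2): 64% × 24% × 11% = 1.6896% of Summit Shipping BV.
Chain via Bluewater Holdings Ltd → Redpoint Realty LP (R2): 41% × 56% × 18% = 4.1328% of Summit Shipping BV.
Chain via Cobalt Services GmbH → Talon Manufacturing Inc. (R2): 41% × 72% × 18% = 5.3136% of Summit Shipping BV.
Aggregating (R1): 1.6896% + 4.1328% + 5.3136% = 11.136%.

11.136%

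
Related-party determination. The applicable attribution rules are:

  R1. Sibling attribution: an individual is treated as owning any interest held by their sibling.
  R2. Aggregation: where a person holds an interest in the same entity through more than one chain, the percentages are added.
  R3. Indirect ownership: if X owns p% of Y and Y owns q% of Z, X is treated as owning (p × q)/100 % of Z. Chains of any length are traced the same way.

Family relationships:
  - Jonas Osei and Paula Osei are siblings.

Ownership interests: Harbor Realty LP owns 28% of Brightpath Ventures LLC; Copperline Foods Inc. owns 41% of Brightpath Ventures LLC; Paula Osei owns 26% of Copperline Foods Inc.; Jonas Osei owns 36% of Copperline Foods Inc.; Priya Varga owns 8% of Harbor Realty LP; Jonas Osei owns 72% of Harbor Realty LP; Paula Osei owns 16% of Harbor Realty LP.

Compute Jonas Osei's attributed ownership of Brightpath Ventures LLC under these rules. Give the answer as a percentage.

50.06%

By sibling attribution (R1), Jonas Osei is treated as also owning Paula Osei's interest in Copperline Foods Inc, giving 36% + 26% = 62%.
By sibling attribution (R1), Jonas Osei is treated as also owning Paula Osei's interest in Harbor Realty LP, giving 72% + 16% = 88%.
Chain via Copperline Foods Inc. (R3): 62% × 41% = 25.42% of Brightpath Ventures LLC.
Chain via Harbor Realty LP (R3): 88% × 28% = 24.64% of Brightpath Ventures LLC.
Aggregating (R2): 25.42% + 24.64% = 50.06%.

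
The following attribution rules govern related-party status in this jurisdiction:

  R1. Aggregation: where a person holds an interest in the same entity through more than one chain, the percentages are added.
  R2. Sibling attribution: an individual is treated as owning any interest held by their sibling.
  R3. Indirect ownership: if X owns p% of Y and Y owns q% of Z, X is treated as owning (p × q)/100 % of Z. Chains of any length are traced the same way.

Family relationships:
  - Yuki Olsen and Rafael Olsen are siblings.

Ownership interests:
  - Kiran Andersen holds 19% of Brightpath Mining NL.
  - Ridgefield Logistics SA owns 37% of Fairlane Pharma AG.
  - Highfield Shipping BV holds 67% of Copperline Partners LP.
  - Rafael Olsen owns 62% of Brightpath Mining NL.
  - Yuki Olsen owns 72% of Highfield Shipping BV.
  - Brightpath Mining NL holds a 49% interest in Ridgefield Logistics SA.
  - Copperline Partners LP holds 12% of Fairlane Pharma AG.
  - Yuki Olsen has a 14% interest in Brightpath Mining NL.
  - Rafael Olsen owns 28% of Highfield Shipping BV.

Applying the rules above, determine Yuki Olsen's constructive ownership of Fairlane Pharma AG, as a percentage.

21.8188%

By sibling attribution (R2), Yuki Olsen is treated as also owning Rafael Olsen's interest in Brightpath Mining NL, giving 14% + 62% = 76%.
By sibling attribution (R2), Yuki Olsen is treated as also owning Rafael Olsen's interest in Highfield Shipping BV, giving 72% + 28% = 100%.
Chain via Brightpath Mining NL → Ridgefield Logistics SA (R3): 76% × 49% × 37% = 13.7788% of Fairlane Pharma AG.
Chain via Highfield Shipping BV → Copperline Partners LP (R3): 100% × 67% × 12% = 8.04% of Fairlane Pharma AG.
Aggregating (R1): 13.7788% + 8.04% = 21.8188%.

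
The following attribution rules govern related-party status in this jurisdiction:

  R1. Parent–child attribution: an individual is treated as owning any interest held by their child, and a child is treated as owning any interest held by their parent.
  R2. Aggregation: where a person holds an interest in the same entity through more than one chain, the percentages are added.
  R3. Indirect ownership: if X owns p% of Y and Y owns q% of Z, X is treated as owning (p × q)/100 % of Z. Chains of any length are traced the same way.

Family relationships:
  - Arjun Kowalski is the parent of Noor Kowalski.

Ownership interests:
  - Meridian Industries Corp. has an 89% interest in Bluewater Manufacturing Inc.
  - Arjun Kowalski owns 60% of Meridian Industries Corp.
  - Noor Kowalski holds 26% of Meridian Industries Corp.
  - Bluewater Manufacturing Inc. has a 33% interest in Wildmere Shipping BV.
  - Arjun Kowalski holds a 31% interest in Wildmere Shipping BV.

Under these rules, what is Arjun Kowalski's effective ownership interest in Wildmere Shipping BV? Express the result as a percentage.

By parent–child attribution (R1), Arjun Kowalski is treated as also owning Noor Kowalski's interest in Meridian Industries Corp, giving 60% + 26% = 86%.
Chain via Meridian Industries Corp. → Bluewater Manufacturing Inc. (R3): 86% × 89% × 33% = 25.2582% of Wildmere Shipping BV.
Direct interest in Wildmere Shipping BV: 31%.
Aggregating (R2): 25.2582% + 31% = 56.2582%.

56.2582%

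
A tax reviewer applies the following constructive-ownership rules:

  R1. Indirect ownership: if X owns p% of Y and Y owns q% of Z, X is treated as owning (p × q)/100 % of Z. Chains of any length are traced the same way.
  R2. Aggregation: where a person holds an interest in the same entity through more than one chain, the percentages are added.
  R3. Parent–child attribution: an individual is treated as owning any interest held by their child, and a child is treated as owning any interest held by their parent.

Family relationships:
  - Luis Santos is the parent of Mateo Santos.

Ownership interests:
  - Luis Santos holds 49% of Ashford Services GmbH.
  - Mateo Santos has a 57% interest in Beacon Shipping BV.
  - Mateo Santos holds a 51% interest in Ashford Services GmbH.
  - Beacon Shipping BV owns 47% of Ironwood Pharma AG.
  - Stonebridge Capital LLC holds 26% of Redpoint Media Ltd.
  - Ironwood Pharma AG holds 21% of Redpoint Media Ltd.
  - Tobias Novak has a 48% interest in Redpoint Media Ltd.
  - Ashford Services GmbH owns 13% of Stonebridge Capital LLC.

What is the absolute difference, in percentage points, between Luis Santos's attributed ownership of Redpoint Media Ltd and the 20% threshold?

By parent–child attribution (R3), Luis Santos is treated as also owning Mateo Santos's interest in Ashford Services GmbH, giving 49% + 51% = 100%.
By parent–child attribution (R3), Luis Santos is treated as owning Mateo Santos's 57% interest in Beacon Shipping BV.
Chain via Ashford Services GmbH → Stonebridge Capital LLC (R1): 100% × 13% × 26% = 3.38% of Redpoint Media Ltd.
Chain via Beacon Shipping BV → Ironwood Pharma AG (R1): 57% × 47% × 21% = 5.6259% of Redpoint Media Ltd.
Aggregating (R2): 3.38% + 5.6259% = 9.0059%.
9.0059% falls short of the 20% threshold by 10.9941 percentage points.

10.9941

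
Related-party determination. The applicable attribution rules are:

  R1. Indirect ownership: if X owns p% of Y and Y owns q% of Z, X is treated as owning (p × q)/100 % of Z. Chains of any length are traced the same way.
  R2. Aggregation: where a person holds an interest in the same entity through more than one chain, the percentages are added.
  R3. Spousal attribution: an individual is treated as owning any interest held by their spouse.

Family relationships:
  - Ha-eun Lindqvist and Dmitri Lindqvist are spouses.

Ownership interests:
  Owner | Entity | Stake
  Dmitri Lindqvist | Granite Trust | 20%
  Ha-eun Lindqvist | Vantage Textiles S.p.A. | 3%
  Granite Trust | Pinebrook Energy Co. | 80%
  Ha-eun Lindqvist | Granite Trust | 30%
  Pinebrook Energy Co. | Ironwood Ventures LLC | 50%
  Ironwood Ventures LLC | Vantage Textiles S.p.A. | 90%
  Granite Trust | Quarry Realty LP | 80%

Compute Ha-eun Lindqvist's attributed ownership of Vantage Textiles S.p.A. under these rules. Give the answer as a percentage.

By spousal attribution (R3), Ha-eun Lindqvist is treated as also owning Dmitri Lindqvist's interest in Granite Trust, giving 30% + 20% = 50%.
Chain via Granite Trust → Pinebrook Energy Co. → Ironwood Ventures LLC (R1): 50% × 80% × 50% × 90% = 18% of Vantage Textiles S.p.A.
Direct interest in Vantage Textiles S.p.A: 3%.
Aggregating (R2): 18% + 3% = 21%.

21%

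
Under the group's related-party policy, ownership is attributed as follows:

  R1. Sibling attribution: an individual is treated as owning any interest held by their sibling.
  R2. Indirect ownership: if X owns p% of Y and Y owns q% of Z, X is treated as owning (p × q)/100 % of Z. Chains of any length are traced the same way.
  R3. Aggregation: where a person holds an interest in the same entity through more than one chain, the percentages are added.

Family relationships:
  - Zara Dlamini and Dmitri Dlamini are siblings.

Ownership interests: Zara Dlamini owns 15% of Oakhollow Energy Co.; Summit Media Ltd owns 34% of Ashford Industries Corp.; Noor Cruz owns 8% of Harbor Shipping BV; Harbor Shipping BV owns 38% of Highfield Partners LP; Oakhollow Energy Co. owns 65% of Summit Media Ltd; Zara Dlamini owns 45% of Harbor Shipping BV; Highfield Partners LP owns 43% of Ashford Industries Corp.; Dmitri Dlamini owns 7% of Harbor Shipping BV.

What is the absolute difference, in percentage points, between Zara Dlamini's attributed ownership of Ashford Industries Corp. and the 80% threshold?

By sibling attribution (R1), Zara Dlamini is treated as also owning Dmitri Dlamini's interest in Harbor Shipping BV, giving 45% + 7% = 52%.
Chain via Harbor Shipping BV → Highfield Partners LP (R2): 52% × 38% × 43% = 8.4968% of Ashford Industries Corp.
Chain via Oakhollow Energy Co. → Summit Media Ltd (R2): 15% × 65% × 34% = 3.315% of Ashford Industries Corp.
Aggregating (R3): 8.4968% + 3.315% = 11.8118%.
11.8118% falls short of the 80% threshold by 68.1882 percentage points.

68.1882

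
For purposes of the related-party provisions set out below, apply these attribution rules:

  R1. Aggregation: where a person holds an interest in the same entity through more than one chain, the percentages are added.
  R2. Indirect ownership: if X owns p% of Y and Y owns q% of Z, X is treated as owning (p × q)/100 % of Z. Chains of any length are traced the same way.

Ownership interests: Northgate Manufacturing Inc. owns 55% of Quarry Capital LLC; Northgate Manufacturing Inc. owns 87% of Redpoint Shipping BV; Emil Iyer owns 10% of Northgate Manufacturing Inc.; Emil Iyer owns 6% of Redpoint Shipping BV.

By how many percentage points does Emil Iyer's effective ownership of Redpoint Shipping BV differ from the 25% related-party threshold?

Chain via Northgate Manufacturing Inc. (R2): 10% × 87% = 8.7% of Redpoint Shipping BV.
Direct interest in Redpoint Shipping BV: 6%.
Aggregating (R1): 8.7% + 6% = 14.7%.
14.7% falls short of the 25% threshold by 10.3 percentage points.

10.3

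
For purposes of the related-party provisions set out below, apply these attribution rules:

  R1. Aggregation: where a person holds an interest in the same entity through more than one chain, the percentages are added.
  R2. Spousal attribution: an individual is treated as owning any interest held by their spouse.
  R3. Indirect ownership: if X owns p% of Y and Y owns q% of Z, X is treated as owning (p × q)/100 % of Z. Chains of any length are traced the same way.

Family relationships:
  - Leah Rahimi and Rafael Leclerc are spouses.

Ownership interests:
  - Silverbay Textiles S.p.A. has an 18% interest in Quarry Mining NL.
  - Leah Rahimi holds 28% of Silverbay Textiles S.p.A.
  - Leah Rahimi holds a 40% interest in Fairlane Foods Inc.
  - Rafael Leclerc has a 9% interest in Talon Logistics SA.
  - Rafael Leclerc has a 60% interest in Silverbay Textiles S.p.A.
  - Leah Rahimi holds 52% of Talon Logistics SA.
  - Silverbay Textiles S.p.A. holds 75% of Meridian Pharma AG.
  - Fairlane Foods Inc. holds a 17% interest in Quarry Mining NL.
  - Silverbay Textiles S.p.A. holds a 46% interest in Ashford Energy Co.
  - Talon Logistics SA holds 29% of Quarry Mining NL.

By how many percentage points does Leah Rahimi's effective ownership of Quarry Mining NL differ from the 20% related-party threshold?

By spousal attribution (R2), Leah Rahimi is treated as also owning Rafael Leclerc's interest in Talon Logistics SA, giving 52% + 9% = 61%.
By spousal attribution (R2), Leah Rahimi is treated as also owning Rafael Leclerc's interest in Silverbay Textiles S.p.A, giving 28% + 60% = 88%.
Chain via Fairlane Foods Inc. (R3): 40% × 17% = 6.8% of Quarry Mining NL.
Chain via Talon Logistics SA (R3): 61% × 29% = 17.69% of Quarry Mining NL.
Chain via Silverbay Textiles S.p.A. (R3): 88% × 18% = 15.84% of Quarry Mining NL.
Aggregating (R1): 6.8% + 17.69% + 15.84% = 40.33%.
40.33% exceeds the 20% threshold by 20.33 percentage points.

20.33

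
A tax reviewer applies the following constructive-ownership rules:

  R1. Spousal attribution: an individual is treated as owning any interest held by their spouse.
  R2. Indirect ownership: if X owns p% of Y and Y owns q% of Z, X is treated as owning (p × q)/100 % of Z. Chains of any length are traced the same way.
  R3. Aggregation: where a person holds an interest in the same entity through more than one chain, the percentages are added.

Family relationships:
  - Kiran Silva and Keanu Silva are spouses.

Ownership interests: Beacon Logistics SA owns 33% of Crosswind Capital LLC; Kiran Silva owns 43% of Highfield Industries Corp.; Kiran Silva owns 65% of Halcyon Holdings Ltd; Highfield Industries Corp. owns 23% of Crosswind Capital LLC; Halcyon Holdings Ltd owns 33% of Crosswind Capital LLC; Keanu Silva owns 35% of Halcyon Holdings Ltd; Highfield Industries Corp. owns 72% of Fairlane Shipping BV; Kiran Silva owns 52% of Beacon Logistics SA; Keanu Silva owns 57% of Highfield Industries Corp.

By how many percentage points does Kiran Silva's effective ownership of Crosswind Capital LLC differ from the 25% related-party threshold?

48.16

By spousal attribution (R1), Kiran Silva is treated as also owning Keanu Silva's interest in Highfield Industries Corp, giving 43% + 57% = 100%.
By spousal attribution (R1), Kiran Silva is treated as also owning Keanu Silva's interest in Halcyon Holdings Ltd, giving 65% + 35% = 100%.
Chain via Highfield Industries Corp. (R2): 100% × 23% = 23% of Crosswind Capital LLC.
Chain via Beacon Logistics SA (R2): 52% × 33% = 17.16% of Crosswind Capital LLC.
Chain via Halcyon Holdings Ltd (R2): 100% × 33% = 33% of Crosswind Capital LLC.
Aggregating (R3): 23% + 17.16% + 33% = 73.16%.
73.16% exceeds the 25% threshold by 48.16 percentage points.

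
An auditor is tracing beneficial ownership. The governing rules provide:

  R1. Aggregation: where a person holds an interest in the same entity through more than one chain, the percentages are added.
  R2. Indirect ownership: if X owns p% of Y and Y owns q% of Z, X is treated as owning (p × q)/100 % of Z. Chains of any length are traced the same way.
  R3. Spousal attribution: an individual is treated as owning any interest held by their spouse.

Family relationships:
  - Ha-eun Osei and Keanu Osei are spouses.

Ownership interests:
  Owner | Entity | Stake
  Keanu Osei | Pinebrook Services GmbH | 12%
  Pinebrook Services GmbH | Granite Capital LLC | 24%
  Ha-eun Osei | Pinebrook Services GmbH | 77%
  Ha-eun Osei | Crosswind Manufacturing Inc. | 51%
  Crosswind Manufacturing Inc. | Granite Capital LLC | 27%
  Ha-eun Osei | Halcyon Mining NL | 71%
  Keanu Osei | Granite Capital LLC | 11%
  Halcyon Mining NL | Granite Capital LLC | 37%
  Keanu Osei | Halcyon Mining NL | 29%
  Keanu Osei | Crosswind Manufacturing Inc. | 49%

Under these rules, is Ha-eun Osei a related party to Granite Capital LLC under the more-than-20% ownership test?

Yes

By spousal attribution (R3), Ha-eun Osei is treated as also owning Keanu Osei's interest in Pinebrook Services GmbH, giving 77% + 12% = 89%.
By spousal attribution (R3), Ha-eun Osei is treated as also owning Keanu Osei's interest in Halcyon Mining NL, giving 71% + 29% = 100%.
By spousal attribution (R3), Ha-eun Osei is treated as also owning Keanu Osei's interest in Crosswind Manufacturing Inc, giving 51% + 49% = 100%.
By spousal attribution (R3), Ha-eun Osei is treated as owning Keanu Osei's 11% interest in Granite Capital LLC.
Chain via Pinebrook Services GmbH (R2): 89% × 24% = 21.36% of Granite Capital LLC.
Chain via Halcyon Mining NL (R2): 100% × 37% = 37% of Granite Capital LLC.
Chain via Crosswind Manufacturing Inc. (R2): 100% × 27% = 27% of Granite Capital LLC.
Direct interest in Granite Capital LLC: 11%.
Aggregating (R1): 21.36% + 37% + 27% + 11% = 96.36%.
96.36% exceeds the 20% threshold, so Ha-eun is a related party to Granite Capital LLC.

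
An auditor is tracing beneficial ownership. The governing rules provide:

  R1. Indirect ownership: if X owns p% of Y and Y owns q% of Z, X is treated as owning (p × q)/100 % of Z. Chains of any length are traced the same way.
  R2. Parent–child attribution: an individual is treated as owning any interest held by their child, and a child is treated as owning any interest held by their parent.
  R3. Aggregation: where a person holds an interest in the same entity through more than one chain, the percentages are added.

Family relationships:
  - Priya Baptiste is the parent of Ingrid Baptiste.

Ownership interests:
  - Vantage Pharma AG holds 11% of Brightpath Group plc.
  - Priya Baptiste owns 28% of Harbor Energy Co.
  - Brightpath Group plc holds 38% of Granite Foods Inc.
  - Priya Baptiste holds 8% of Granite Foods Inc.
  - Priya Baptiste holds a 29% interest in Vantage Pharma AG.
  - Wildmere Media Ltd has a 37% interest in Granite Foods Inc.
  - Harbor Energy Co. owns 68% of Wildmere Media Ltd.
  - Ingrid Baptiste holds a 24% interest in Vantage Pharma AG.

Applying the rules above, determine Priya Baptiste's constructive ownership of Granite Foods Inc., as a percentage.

17.2602%

By parent–child attribution (R2), Priya Baptiste is treated as also owning Ingrid Baptiste's interest in Vantage Pharma AG, giving 29% + 24% = 53%.
Chain via Vantage Pharma AG → Brightpath Group plc (R1): 53% × 11% × 38% = 2.2154% of Granite Foods Inc.
Chain via Harbor Energy Co. → Wildmere Media Ltd (R1): 28% × 68% × 37% = 7.0448% of Granite Foods Inc.
Direct interest in Granite Foods Inc: 8%.
Aggregating (R3): 2.2154% + 7.0448% + 8% = 17.2602%.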